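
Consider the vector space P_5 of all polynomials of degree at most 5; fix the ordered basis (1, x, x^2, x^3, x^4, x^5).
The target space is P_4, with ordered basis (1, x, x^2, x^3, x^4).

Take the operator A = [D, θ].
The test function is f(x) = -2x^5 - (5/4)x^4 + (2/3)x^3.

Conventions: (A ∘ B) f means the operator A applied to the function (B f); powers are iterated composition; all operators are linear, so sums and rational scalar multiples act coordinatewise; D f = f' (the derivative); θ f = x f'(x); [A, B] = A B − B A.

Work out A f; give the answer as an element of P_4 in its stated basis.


θ f = -10x^5 - 5x^4 + 2x^3
D θ f = -50x^4 - 20x^3 + 6x^2
D f = -10x^4 - 5x^3 + 2x^2
θ D f = -40x^4 - 15x^3 + 4x^2
[D, θ] f = -10x^4 - 5x^3 + 2x^2

the image equals g(x) = -10x^4 - 5x^3 + 2x^2


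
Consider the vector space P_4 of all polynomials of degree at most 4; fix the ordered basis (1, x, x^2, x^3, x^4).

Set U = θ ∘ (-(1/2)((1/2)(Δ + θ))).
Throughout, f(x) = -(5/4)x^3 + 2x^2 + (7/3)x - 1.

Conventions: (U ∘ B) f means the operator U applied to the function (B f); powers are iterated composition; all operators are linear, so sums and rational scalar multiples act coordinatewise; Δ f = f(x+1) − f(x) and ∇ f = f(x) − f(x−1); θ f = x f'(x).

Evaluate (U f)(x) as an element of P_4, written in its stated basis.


the image equals g(x) = (45/16)x^3 - (1/8)x^2 - (31/48)x

Δ f = -(15/4)x^2 + (1/4)x + 37/12
θ f = -(15/4)x^3 + 4x^2 + (7/3)x
(Δ + θ) f = -(15/4)x^3 + (1/4)x^2 + (31/12)x + 37/12
((1/2)(Δ + θ)) f = -(15/8)x^3 + (1/8)x^2 + (31/24)x + 37/24
(-(1/2)((1/2)(Δ + θ))) f = (15/16)x^3 - (1/16)x^2 - (31/48)x - 37/48
θ (-(1/2)((1/2)(Δ + θ))) f = (45/16)x^3 - (1/8)x^2 - (31/48)x


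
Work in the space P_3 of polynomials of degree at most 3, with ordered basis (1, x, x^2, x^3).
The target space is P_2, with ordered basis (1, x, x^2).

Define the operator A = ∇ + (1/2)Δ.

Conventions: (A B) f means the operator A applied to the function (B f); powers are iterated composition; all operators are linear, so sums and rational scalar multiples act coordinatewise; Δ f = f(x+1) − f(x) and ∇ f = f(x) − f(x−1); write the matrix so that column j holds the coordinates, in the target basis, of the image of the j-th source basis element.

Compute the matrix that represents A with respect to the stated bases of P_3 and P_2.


image of 1: 0
image of x: 3/2
image of x^2: 3x - 1/2
image of x^3: (9/2)x^2 - (3/2)x + 3/2
each image's coordinates form column j of the matrix

the matrix is [[0, 3/2, -1/2, 3/2]; [0, 0, 3, -3/2]; [0, 0, 0, 9/2]] (rows listed top to bottom)


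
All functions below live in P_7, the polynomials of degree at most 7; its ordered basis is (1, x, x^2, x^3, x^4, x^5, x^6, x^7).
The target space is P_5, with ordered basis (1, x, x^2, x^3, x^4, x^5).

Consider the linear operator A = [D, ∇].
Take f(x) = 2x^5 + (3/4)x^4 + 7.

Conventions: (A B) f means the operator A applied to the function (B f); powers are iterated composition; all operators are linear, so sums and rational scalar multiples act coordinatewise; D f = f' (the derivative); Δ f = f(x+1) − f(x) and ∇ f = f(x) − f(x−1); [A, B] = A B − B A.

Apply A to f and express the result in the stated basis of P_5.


∇ f = 10x^4 - 17x^3 + (31/2)x^2 - 7x + 5/4
D ∇ f = 40x^3 - 51x^2 + 31x - 7
D f = 10x^4 + 3x^3
∇ D f = 40x^3 - 51x^2 + 31x - 7
[D, ∇] f = 0

the image equals g(x) = 0


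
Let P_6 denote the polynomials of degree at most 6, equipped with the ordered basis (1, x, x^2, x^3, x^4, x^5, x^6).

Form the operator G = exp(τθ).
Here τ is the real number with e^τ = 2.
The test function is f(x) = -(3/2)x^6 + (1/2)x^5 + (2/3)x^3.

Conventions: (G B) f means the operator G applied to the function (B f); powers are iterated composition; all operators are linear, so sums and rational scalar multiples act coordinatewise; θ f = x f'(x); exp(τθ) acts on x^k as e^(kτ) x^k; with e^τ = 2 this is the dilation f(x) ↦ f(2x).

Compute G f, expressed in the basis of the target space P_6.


the result is g(x) = -96x^6 + 16x^5 + (16/3)x^3

exp(τθ) x^k = e^(kτ) x^k; with e^τ = 2 this sends x^k to 2^k x^k
x^3 ↦ 8 x^3
x^5 ↦ 32 x^5
x^6 ↦ 64 x^6
applying this coordinatewise to f: exp(τθ) f = -96x^6 + 16x^5 + (16/3)x^3


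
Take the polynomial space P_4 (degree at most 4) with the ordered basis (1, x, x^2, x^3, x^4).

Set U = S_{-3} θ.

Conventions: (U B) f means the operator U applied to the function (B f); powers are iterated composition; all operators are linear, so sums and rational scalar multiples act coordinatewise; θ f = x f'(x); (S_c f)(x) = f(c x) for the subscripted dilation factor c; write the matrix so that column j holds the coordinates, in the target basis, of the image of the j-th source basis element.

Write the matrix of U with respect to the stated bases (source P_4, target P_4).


the matrix is [[0, 0, 0, 0, 0]; [0, -3, 0, 0, 0]; [0, 0, 18, 0, 0]; [0, 0, 0, -81, 0]; [0, 0, 0, 0, 324]] (rows listed top to bottom)

image of 1: 0
image of x: -3x
image of x^2: 18x^2
image of x^3: -81x^3
image of x^4: 324x^4
each image's coordinates form column j of the matrix


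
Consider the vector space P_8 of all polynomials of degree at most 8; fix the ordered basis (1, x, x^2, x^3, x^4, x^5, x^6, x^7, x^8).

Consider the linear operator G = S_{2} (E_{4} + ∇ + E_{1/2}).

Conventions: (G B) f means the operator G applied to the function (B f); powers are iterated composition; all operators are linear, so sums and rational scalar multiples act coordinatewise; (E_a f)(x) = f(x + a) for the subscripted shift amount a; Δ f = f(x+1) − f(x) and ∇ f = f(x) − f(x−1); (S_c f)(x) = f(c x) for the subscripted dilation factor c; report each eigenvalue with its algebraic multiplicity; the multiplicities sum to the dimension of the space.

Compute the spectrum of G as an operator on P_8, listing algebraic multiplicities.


image of 1: 2
image of x: 4x + 11/2
image of x^2: 8x^2 + 22x + 61/4
image of x^3: 16x^3 + 66x^2 + (183/2)x + 521/8
image of x^4: 32x^4 + 176x^3 + 366x^2 + 521x + 4081/16
image of x^5: 64x^5 + 440x^4 + 1220x^3 + 2605x^2 + (20405/8)x + 32801/32
image of x^6: 128x^6 + 1056x^5 + 3660x^4 + 10420x^3 + (61215/4)x^2 + (98403/8)x + 262081/64
image of x^7: 256x^7 + 2464x^6 + 10248x^5 + 36470x^4 + (142835/2)x^3 + (688821/8)x^2 + (1834567/32)x + 2097281/128
image of x^8: 512x^8 + 5632x^7 + 27328x^6 + 116704x^5 + 285670x^4 + 459214x^3 + (1834567/4)x^2 + (2097281/8)x + 16776961/256
the matrix is upper triangular; its diagonal is (2, 4, 8, 16, 32, 64, 128, 256, 512)
for a triangular matrix the eigenvalues are the diagonal entries, with algebraic multiplicity their repetition count

λ = 2 (multiplicity 1), λ = 4 (multiplicity 1), λ = 8 (multiplicity 1), λ = 16 (multiplicity 1), λ = 32 (multiplicity 1), λ = 64 (multiplicity 1), λ = 128 (multiplicity 1), λ = 256 (multiplicity 1), λ = 512 (multiplicity 1)


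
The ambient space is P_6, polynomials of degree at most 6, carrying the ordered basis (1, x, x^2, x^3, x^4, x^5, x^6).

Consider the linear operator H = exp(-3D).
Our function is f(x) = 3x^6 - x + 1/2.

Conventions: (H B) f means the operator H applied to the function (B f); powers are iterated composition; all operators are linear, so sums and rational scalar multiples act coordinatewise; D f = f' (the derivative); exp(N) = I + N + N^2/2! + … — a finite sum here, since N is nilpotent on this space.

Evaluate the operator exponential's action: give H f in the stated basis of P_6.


order-1 term: -54x^5 + 3
order-2 term: 405x^4
order-3 term: -1620x^3
order-4 term: 3645x^2
order-5 term: -4374x
order-6 term: 2187
the series for exp(-3D) f terminates at order 6
exp(-3D) f = 3x^6 - 54x^5 + 405x^4 - 1620x^3 + 3645x^2 - 4375x + 4381/2

the result is g(x) = 3x^6 - 54x^5 + 405x^4 - 1620x^3 + 3645x^2 - 4375x + 4381/2


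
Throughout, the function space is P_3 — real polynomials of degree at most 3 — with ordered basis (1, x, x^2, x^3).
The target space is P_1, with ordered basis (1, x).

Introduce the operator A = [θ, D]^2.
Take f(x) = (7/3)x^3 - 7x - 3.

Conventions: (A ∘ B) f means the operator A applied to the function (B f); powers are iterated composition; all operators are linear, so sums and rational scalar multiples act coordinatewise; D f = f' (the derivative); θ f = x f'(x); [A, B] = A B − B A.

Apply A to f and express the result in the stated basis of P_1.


D f = 7x^2 - 7
θ D f = 14x^2
θ f = 7x^3 - 7x
D θ f = 21x^2 - 7
[θ, D] f = -7x^2 + 7
D [θ, D] f = -14x
θ D [θ, D] f = -14x
θ [θ, D] f = -14x^2
D θ [θ, D] f = -28x
[θ, D] [θ, D] f = 14x

the image equals g(x) = 14x


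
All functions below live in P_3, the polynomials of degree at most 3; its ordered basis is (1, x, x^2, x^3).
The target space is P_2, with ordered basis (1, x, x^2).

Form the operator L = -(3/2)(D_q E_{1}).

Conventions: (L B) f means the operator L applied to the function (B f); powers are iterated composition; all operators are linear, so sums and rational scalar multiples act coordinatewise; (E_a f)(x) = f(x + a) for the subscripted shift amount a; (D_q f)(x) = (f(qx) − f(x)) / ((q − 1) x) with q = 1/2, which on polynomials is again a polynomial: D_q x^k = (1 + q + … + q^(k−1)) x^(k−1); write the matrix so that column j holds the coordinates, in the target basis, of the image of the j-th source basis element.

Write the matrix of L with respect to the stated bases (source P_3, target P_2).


the matrix is [[0, -3/2, -3, -9/2]; [0, 0, -9/4, -27/4]; [0, 0, 0, -21/8]] (rows listed top to bottom)

image of 1: 0
image of x: -3/2
image of x^2: -(9/4)x - 3
image of x^3: -(21/8)x^2 - (27/4)x - 9/2
each image's coordinates form column j of the matrix


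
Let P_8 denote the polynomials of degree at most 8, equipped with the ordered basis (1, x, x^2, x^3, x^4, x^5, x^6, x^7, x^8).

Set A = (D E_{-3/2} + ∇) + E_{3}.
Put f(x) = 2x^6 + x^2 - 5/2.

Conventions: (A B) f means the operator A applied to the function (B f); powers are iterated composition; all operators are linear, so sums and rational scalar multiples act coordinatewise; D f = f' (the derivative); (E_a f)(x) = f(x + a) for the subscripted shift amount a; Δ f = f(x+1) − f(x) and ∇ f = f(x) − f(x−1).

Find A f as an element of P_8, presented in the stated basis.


the image equals g(x) = 2x^6 + 60x^5 + 150x^4 + 1390x^3 + 1996x^2 + (12967/4)x + 10939/8

E_{-3/2} f = 2x^6 - 18x^5 + (135/2)x^4 - 135x^3 + (1223/8)x^2 - (753/8)x + 721/32
D E_{-3/2} f = 12x^5 - 90x^4 + 270x^3 - 405x^2 + (1223/4)x - 753/8
∇ f = 12x^5 - 30x^4 + 40x^3 - 30x^2 + 14x - 3
(D E_{-3/2} + ∇) f = 24x^5 - 120x^4 + 310x^3 - 435x^2 + (1279/4)x - 777/8
E_{3} f = 2x^6 + 36x^5 + 270x^4 + 1080x^3 + 2431x^2 + 2922x + 2929/2
((D E_{-3/2} + ∇) + E_{3}) f = 2x^6 + 60x^5 + 150x^4 + 1390x^3 + 1996x^2 + (12967/4)x + 10939/8


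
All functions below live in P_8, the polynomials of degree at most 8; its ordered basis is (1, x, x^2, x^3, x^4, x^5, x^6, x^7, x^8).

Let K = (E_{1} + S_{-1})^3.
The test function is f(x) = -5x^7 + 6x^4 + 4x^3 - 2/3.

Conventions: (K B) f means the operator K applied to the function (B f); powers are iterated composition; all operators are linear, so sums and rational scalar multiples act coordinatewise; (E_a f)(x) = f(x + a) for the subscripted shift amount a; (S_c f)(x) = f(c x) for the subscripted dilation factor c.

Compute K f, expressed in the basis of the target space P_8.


E_{1} f = -5x^7 - 35x^6 - 105x^5 - 169x^4 - 147x^3 - 57x^2 + x + 13/3
S_{-1} f = 5x^7 + 6x^4 - 4x^3 - 2/3
(E_{1} + S_{-1}) f = -35x^6 - 105x^5 - 163x^4 - 151x^3 - 57x^2 + x + 11/3
E_{1} (E_{1} + S_{-1}) f = -35x^6 - 315x^5 - 1213x^4 - 2553x^3 - 3063x^2 - 1953x - 1519/3
S_{-1} (E_{1} + S_{-1}) f = -35x^6 + 105x^5 - 163x^4 + 151x^3 - 57x^2 - x + 11/3
(E_{1} + S_{-1}) (E_{1} + S_{-1}) f = -70x^6 - 210x^5 - 1376x^4 - 2402x^3 - 3120x^2 - 1954x - 1508/3
E_{1} (E_{1} + S_{-1}) (E_{1} + S_{-1}) f = -70x^6 - 630x^5 - 3476x^4 - 11406x^3 - 21732x^2 - 22374x - 28904/3
S_{-1} (E_{1} + S_{-1}) (E_{1} + S_{-1}) f = -70x^6 + 210x^5 - 1376x^4 + 2402x^3 - 3120x^2 + 1954x - 1508/3
(E_{1} + S_{-1}) (E_{1} + S_{-1}) (E_{1} + S_{-1}) f = -140x^6 - 420x^5 - 4852x^4 - 9004x^3 - 24852x^2 - 20420x - 30412/3

g(x) = -140x^6 - 420x^5 - 4852x^4 - 9004x^3 - 24852x^2 - 20420x - 30412/3


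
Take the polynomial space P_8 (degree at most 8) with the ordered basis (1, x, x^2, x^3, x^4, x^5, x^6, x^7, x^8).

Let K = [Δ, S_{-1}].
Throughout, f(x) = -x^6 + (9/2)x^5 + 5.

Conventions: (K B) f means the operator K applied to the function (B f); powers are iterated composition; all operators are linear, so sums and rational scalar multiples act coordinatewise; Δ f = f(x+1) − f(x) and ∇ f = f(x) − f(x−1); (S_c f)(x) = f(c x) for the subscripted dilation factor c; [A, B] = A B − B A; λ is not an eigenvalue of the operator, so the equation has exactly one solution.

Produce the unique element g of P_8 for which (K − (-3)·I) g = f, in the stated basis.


write g with unknown coordinates in the stated basis and equate coefficients in (K − (-3)·I) g = f
solving from the highest basis element down gives g = -(1/3)x^6 + (17/6)x^5 + (85/9)x^4 - (560/27)x^3 - (610/27)x^2 + (508/81)x - 1480/243
check: K g = -4x^5 - (85/3)x^4 + (560/9)x^3 + (610/9)x^2 - (508/27)x + 1885/81
so K g − (-3)·g = -x^6 + (9/2)x^5 + 5 = f ✓

the image equals g(x) = -(1/3)x^6 + (17/6)x^5 + (85/9)x^4 - (560/27)x^3 - (610/27)x^2 + (508/81)x - 1480/243


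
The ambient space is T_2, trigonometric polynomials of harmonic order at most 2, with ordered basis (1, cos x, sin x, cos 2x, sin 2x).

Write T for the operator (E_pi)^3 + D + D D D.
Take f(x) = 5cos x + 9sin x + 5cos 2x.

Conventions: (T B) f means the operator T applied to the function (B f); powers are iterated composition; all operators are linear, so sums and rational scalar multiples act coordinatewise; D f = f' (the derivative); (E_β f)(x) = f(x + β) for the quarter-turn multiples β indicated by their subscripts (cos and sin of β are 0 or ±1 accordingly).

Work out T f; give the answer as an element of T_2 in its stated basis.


the image equals g(x) = -5cos x - 9sin x + 5cos 2x + 30sin 2x

E_pi f = -5cos x - 9sin x + 5cos 2x
E_pi E_pi f = 5cos x + 9sin x + 5cos 2x
E_pi E_pi E_pi f = -5cos x - 9sin x + 5cos 2x
D f = 9cos x - 5sin x - 10sin 2x
D f = 9cos x - 5sin x - 10sin 2x
D D f = -5cos x - 9sin x - 20cos 2x
D D D f = -9cos x + 5sin x + 40sin 2x
((E_pi)^3 + D + D D D) f = -5cos x - 9sin x + 5cos 2x + 30sin 2x


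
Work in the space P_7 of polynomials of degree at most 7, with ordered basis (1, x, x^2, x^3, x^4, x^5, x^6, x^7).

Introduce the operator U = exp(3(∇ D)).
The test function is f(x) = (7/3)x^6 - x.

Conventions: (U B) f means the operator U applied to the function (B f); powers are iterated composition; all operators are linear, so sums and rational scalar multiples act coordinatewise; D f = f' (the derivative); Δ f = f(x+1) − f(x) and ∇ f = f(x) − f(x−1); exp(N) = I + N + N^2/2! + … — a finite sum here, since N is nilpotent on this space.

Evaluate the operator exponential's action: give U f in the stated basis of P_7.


the image equals g(x) = (7/3)x^6 + 210x^4 - 420x^3 + 4200x^2 - 7771x + 12012

order-1 term: 210x^4 - 420x^3 + 420x^2 - 210x + 42
order-2 term: 3780x^2 - 7560x + 4410
order-3 term: 7560
the series for exp(3(∇ D)) f terminates at order 3
exp(3(∇ D)) f = (7/3)x^6 + 210x^4 - 420x^3 + 4200x^2 - 7771x + 12012


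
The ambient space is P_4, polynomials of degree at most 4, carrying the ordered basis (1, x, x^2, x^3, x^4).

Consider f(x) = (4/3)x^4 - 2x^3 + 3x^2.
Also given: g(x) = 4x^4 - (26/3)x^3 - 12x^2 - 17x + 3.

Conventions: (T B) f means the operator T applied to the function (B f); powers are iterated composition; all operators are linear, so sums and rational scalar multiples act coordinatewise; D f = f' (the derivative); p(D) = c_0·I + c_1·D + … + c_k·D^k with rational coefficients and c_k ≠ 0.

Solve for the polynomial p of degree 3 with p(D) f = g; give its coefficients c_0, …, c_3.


D^0 f = (4/3)x^4 - 2x^3 + 3x^2
D^1 f = (16/3)x^3 - 6x^2 + 6x
D^2 f = 16x^2 - 12x + 6
D^3 f = 32x - 12
matching coefficients of g against c_0 f + c_1 Df + … from the top degree down determines the c_i
solution: c_0 = 3, c_1 = -1/2, c_2 = -3/2, c_3 = -1

p(D) = 3·I − (1/2)·D − (3/2)·D^2 − D^3, i.e. c_0 = 3, c_1 = -1/2, c_2 = -3/2, c_3 = -1


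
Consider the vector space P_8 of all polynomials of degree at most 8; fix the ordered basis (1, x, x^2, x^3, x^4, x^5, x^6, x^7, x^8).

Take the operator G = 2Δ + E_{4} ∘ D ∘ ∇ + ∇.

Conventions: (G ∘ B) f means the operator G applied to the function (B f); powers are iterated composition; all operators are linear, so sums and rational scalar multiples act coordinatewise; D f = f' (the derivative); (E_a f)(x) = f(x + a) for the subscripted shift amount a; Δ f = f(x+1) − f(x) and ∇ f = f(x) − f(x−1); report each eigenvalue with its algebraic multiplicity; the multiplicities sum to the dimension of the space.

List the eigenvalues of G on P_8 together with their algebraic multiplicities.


image of 1: 0
image of x: 3
image of x^2: 6x + 3
image of x^3: 9x^2 + 9x + 24
image of x^4: 12x^3 + 18x^2 + 96x + 149
image of x^5: 15x^4 + 30x^3 + 240x^2 + 745x + 878
image of x^6: 18x^5 + 45x^4 + 480x^3 + 2235x^2 + 5268x + 4687
image of x^7: 21x^6 + 63x^5 + 840x^4 + 5215x^3 + 18438x^2 + 32809x + 23572
image of x^8: 24x^7 + 84x^6 + 1344x^5 + 10430x^4 + 49168x^3 + 131236x^2 + 188576x + 113577
the matrix is upper triangular; its diagonal is (0, 0, 0, 0, 0, 0, 0, 0, 0)
for a triangular matrix the eigenvalues are the diagonal entries, with algebraic multiplicity their repetition count

λ = 0 (multiplicity 9)


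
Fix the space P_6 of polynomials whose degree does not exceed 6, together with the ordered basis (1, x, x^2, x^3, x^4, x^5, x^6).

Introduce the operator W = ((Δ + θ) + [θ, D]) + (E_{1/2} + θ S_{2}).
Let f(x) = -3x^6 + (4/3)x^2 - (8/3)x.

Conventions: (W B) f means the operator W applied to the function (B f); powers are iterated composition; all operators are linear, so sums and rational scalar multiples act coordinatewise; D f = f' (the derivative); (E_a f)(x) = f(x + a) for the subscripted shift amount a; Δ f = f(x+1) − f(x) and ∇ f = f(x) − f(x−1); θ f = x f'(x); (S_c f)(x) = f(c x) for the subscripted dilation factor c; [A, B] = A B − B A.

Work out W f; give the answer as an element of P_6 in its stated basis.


g(x) = -1173x^6 - 9x^5 - (225/4)x^4 - (135/2)x^3 - (1591/48)x^2 - (1339/48)x - 521/192

Δ f = -18x^5 - 45x^4 - 60x^3 - 45x^2 - (46/3)x - 13/3
θ f = -18x^6 + (8/3)x^2 - (8/3)x
(Δ + θ) f = -18x^6 - 18x^5 - 45x^4 - 60x^3 - (127/3)x^2 - 18x - 13/3
D f = -18x^5 + (8/3)x - 8/3
θ D f = -90x^5 + (8/3)x
θ f = -18x^6 + (8/3)x^2 - (8/3)x
D θ f = -108x^5 + (16/3)x - 8/3
[θ, D] f = 18x^5 - (8/3)x + 8/3
((Δ + θ) + [θ, D]) f = -18x^6 - 45x^4 - 60x^3 - (127/3)x^2 - (62/3)x - 5/3
E_{1/2} f = -3x^6 - 9x^5 - (45/4)x^4 - (15/2)x^3 - (71/48)x^2 - (91/48)x - 67/64
S_{2} f = -192x^6 + (16/3)x^2 - (16/3)x
θ S_{2} f = -1152x^6 + (32/3)x^2 - (16/3)x
(E_{1/2} + θ S_{2}) f = -1155x^6 - 9x^5 - (45/4)x^4 - (15/2)x^3 + (147/16)x^2 - (347/48)x - 67/64
(((Δ + θ) + [θ, D]) + (E_{1/2} + θ S_{2})) f = -1173x^6 - 9x^5 - (225/4)x^4 - (135/2)x^3 - (1591/48)x^2 - (1339/48)x - 521/192


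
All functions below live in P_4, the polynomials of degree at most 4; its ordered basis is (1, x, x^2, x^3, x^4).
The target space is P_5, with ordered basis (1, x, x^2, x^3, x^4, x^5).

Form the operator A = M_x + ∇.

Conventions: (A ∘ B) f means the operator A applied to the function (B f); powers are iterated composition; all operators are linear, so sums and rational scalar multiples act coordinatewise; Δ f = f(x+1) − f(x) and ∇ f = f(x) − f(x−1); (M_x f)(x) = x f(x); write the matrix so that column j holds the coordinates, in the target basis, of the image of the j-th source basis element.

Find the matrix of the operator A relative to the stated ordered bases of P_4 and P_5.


the matrix is [[0, 1, -1, 1, -1]; [1, 0, 2, -3, 4]; [0, 1, 0, 3, -6]; [0, 0, 1, 0, 4]; [0, 0, 0, 1, 0]; [0, 0, 0, 0, 1]] (rows listed top to bottom)

image of 1: x
image of x: x^2 + 1
image of x^2: x^3 + 2x - 1
image of x^3: x^4 + 3x^2 - 3x + 1
image of x^4: x^5 + 4x^3 - 6x^2 + 4x - 1
each image's coordinates form column j of the matrix


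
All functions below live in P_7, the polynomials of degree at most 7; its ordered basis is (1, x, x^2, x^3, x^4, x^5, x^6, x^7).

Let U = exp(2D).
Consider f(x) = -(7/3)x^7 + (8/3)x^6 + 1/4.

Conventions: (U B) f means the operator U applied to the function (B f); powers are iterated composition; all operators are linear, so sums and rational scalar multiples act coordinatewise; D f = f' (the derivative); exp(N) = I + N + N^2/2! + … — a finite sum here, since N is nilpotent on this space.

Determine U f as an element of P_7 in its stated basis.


the image equals g(x) = -(7/3)x^7 - 30x^6 - 164x^5 - (1480/3)x^4 - 880x^3 - 928x^2 - (1600/3)x - 511/4

order-1 term: -(98/3)x^6 + 32x^5
order-2 term: -196x^5 + 160x^4
order-3 term: -(1960/3)x^4 + (1280/3)x^3
order-4 term: -(3920/3)x^3 + 640x^2
order-5 term: -1568x^2 + 512x
order-6 term: -(3136/3)x + 512/3
order-7 term: -896/3
the series for exp(2D) f terminates at order 7
exp(2D) f = -(7/3)x^7 - 30x^6 - 164x^5 - (1480/3)x^4 - 880x^3 - 928x^2 - (1600/3)x - 511/4


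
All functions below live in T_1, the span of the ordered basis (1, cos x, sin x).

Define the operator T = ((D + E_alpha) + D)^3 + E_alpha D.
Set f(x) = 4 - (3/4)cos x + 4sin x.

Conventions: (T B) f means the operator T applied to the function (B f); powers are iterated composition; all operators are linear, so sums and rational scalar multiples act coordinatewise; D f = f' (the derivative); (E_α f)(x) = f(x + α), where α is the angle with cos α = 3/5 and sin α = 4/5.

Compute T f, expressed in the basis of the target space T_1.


D f = 4cos x + (3/4)sin x
E_alpha f = 4 + (11/4)cos x + 3sin x
(D + E_alpha) f = 4 + (27/4)cos x + (15/4)sin x
D f = 4cos x + (3/4)sin x
((D + E_alpha) + D) f = 4 + (43/4)cos x + (9/2)sin x
D ((D + E_alpha) + D) f = (9/2)cos x - (43/4)sin x
E_alpha ((D + E_alpha) + D) f = 4 + (201/20)cos x - (59/10)sin x
(D + E_alpha) ((D + E_alpha) + D) f = 4 + (291/20)cos x - (333/20)sin x
D ((D + E_alpha) + D) f = (9/2)cos x - (43/4)sin x
((D + E_alpha) + D) ((D + E_alpha) + D) f = 4 + (381/20)cos x - (137/5)sin x
D ((D + E_alpha) + D) ((D + E_alpha) + D) f = -(137/5)cos x - (381/20)sin x
E_alpha ((D + E_alpha) + D) ((D + E_alpha) + D) f = 4 - (1049/100)cos x - (792/25)sin x
(D + E_alpha) ((D + E_alpha) + D) ((D + E_alpha) + D) f = 4 - (3789/100)cos x - (5073/100)sin x
D ((D + E_alpha) + D) ((D + E_alpha) + D) f = -(137/5)cos x - (381/20)sin x
((D + E_alpha) + D) ((D + E_alpha) + D) ((D + E_alpha) + D) f = 4 - (6529/100)cos x - (3489/50)sin x
D f = 4cos x + (3/4)sin x
E_alpha D f = 3cos x - (11/4)sin x
(((D + E_alpha) + D)^3 + E_alpha D) f = 4 - (6229/100)cos x - (7253/100)sin x

the image equals g(x) = 4 - (6229/100)cos x - (7253/100)sin x


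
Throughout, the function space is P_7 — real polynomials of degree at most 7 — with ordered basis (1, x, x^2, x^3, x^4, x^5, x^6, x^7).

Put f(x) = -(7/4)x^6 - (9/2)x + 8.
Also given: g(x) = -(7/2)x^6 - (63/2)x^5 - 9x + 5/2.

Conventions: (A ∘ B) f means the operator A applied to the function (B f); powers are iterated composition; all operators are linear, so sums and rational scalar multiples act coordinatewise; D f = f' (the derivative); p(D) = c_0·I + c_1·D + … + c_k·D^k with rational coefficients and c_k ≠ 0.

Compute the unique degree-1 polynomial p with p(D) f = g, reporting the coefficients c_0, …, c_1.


D^0 f = -(7/4)x^6 - (9/2)x + 8
D^1 f = -(21/2)x^5 - 9/2
matching coefficients of g against c_0 f + c_1 Df + … from the top degree down determines the c_i
solution: c_0 = 2, c_1 = 3

c_0 = 2, c_1 = 3


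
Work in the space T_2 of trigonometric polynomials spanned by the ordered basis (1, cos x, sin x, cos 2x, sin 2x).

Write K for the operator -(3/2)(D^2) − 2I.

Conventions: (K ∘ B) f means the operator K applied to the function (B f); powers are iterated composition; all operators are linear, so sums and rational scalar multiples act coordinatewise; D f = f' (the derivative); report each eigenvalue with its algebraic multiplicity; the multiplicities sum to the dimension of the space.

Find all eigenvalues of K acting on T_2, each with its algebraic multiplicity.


λ = -2 (multiplicity 1), λ = -1/2 (multiplicity 2), λ = 4 (multiplicity 2)

image of 1: -2
image of cos x: -(1/2)cos x
image of sin x: -(1/2)sin x
image of cos 2x: 4cos 2x
image of sin 2x: 4sin 2x
the matrix is diagonal; its diagonal is (-2, -1/2, -1/2, 4, 4)
for a triangular matrix the eigenvalues are the diagonal entries, with algebraic multiplicity their repetition count


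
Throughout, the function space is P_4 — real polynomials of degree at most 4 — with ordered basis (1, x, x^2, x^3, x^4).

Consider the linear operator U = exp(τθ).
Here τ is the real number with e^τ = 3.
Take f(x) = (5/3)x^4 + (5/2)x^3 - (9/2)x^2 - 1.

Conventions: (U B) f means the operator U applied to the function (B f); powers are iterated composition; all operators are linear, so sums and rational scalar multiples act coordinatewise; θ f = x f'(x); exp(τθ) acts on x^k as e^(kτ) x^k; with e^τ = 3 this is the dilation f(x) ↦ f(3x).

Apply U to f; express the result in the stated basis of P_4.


exp(τθ) x^k = e^(kτ) x^k; with e^τ = 3 this sends x^k to 3^k x^k
x^2 ↦ 9 x^2
x^3 ↦ 27 x^3
x^4 ↦ 81 x^4
applying this coordinatewise to f: exp(τθ) f = 135x^4 + (135/2)x^3 - (81/2)x^2 - 1

g(x) = 135x^4 + (135/2)x^3 - (81/2)x^2 - 1


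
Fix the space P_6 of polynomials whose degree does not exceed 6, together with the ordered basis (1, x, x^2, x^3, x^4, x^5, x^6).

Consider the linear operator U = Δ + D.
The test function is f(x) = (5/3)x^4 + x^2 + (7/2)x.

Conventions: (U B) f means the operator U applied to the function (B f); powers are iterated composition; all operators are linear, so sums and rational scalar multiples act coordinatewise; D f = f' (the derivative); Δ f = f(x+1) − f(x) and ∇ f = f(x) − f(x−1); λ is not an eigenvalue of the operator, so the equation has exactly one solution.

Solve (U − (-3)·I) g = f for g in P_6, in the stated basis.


the result is g(x) = (5/9)x^4 - (40/27)x^3 + (59/27)x^2 - (163/162)x + 61/243

write g with unknown coordinates in the stated basis and equate coefficients in (U − (-3)·I) g = f
solving from the highest basis element down gives g = (5/9)x^4 - (40/27)x^3 + (59/27)x^2 - (163/162)x + 61/243
check: U g = (40/9)x^3 - (50/9)x^2 + (176/27)x - 61/81
so U g − (-3)·g = (5/3)x^4 + x^2 + (7/2)x = f ✓


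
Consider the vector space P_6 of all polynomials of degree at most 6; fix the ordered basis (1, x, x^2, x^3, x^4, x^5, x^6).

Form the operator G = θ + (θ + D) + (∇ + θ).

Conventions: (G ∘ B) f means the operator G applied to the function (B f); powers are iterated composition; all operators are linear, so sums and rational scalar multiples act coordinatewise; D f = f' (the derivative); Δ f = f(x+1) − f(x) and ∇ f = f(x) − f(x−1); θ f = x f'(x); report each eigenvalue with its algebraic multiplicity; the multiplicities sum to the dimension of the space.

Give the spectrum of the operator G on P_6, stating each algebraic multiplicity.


image of 1: 0
image of x: 3x + 2
image of x^2: 6x^2 + 4x - 1
image of x^3: 9x^3 + 6x^2 - 3x + 1
image of x^4: 12x^4 + 8x^3 - 6x^2 + 4x - 1
image of x^5: 15x^5 + 10x^4 - 10x^3 + 10x^2 - 5x + 1
image of x^6: 18x^6 + 12x^5 - 15x^4 + 20x^3 - 15x^2 + 6x - 1
the matrix is upper triangular; its diagonal is (0, 3, 6, 9, 12, 15, 18)
for a triangular matrix the eigenvalues are the diagonal entries, with algebraic multiplicity their repetition count

λ = 0 (multiplicity 1), λ = 3 (multiplicity 1), λ = 6 (multiplicity 1), λ = 9 (multiplicity 1), λ = 12 (multiplicity 1), λ = 15 (multiplicity 1), λ = 18 (multiplicity 1)


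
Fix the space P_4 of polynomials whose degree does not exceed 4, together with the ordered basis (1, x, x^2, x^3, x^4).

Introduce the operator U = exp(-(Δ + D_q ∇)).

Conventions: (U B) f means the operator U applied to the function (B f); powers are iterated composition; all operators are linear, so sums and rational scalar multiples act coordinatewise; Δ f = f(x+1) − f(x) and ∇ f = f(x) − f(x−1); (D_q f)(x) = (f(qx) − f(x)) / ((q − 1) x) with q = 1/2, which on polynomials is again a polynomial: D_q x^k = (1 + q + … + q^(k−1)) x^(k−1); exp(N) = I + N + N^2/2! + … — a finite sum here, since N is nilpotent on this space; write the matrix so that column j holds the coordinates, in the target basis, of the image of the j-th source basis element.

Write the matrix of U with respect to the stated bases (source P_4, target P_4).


image of 1: 1
image of x: x - 1
image of x^2: x^2 - 2x - 2
image of x^3: x^3 - 3x^2 - (9/2)x + 37/4
image of x^4: x^4 - 4x^3 - 7x^2 + 29x - 19/3
each image's coordinates form column j of the matrix

the matrix is [[1, -1, -2, 37/4, -19/3]; [0, 1, -2, -9/2, 29]; [0, 0, 1, -3, -7]; [0, 0, 0, 1, -4]; [0, 0, 0, 0, 1]] (rows listed top to bottom)


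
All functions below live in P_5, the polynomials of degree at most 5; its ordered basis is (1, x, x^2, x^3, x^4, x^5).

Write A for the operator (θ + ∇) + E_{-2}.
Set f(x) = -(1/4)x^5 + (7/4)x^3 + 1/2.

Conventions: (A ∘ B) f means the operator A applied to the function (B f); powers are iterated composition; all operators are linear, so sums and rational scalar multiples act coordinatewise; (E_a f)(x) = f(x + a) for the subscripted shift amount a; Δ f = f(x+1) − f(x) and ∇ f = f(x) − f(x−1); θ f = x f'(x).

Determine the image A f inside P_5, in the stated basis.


the result is g(x) = -(3/2)x^5 + (5/4)x^4 - (1/2)x^3 + (49/4)x^2 - 3x - 4

θ f = -(5/4)x^5 + (21/4)x^3
∇ f = -(5/4)x^4 + (5/2)x^3 + (11/4)x^2 - 4x + 3/2
(θ + ∇) f = -(5/4)x^5 - (5/4)x^4 + (31/4)x^3 + (11/4)x^2 - 4x + 3/2
E_{-2} f = -(1/4)x^5 + (5/2)x^4 - (33/4)x^3 + (19/2)x^2 + x - 11/2
((θ + ∇) + E_{-2}) f = -(3/2)x^5 + (5/4)x^4 - (1/2)x^3 + (49/4)x^2 - 3x - 4


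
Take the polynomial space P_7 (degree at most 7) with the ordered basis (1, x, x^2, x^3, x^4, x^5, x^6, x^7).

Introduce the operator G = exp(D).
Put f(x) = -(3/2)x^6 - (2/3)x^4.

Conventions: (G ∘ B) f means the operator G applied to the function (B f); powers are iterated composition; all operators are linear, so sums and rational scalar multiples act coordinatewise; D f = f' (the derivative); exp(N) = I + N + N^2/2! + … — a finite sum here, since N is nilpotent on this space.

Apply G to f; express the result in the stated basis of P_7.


order-1 term: -9x^5 - (8/3)x^3
order-2 term: -(45/2)x^4 - 4x^2
order-3 term: -30x^3 - (8/3)x
order-4 term: -(45/2)x^2 - 2/3
order-5 term: -9x
order-6 term: -3/2
the series for exp(D) f terminates at order 6
exp(D) f = -(3/2)x^6 - 9x^5 - (139/6)x^4 - (98/3)x^3 - (53/2)x^2 - (35/3)x - 13/6

g(x) = -(3/2)x^6 - 9x^5 - (139/6)x^4 - (98/3)x^3 - (53/2)x^2 - (35/3)x - 13/6


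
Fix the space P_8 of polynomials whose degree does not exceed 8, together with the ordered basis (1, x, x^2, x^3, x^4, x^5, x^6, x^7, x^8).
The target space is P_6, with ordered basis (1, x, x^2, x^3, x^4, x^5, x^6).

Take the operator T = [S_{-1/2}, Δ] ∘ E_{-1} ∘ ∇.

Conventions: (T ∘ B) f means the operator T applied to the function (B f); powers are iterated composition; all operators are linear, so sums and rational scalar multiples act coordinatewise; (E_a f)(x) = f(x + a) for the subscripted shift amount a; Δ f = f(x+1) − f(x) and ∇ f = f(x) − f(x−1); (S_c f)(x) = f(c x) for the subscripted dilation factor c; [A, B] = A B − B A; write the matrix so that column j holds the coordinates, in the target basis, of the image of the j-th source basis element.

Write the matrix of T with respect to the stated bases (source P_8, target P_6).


the matrix is [[0, 0, 3, -45/4, 33, -1425/16, 927/4, -37905/64, 5997/4]; [0, 0, 0, -9/2, 45/2, -165/2, 4275/16, -6489/8, 37905/16]; [0, 0, 0, 0, 9/2, -225/8, 495/4, -29925/64, 6489/4]; [0, 0, 0, 0, 0, -15/4, 225/8, -1155/8, 9975/16]; [0, 0, 0, 0, 0, 0, 45/16, -1575/64, 1155/8]; [0, 0, 0, 0, 0, 0, 0, -63/32, 315/16]; [0, 0, 0, 0, 0, 0, 0, 0, 21/16]] (rows listed top to bottom)

image of 1: 0
image of x: 0
image of x^2: 3
image of x^3: -(9/2)x - 45/4
image of x^4: (9/2)x^2 + (45/2)x + 33
image of x^5: -(15/4)x^3 - (225/8)x^2 - (165/2)x - 1425/16
image of x^6: (45/16)x^4 + (225/8)x^3 + (495/4)x^2 + (4275/16)x + 927/4
image of x^7: -(63/32)x^5 - (1575/64)x^4 - (1155/8)x^3 - (29925/64)x^2 - (6489/8)x - 37905/64
image of x^8: (21/16)x^6 + (315/16)x^5 + (1155/8)x^4 + (9975/16)x^3 + (6489/4)x^2 + (37905/16)x + 5997/4
each image's coordinates form column j of the matrix


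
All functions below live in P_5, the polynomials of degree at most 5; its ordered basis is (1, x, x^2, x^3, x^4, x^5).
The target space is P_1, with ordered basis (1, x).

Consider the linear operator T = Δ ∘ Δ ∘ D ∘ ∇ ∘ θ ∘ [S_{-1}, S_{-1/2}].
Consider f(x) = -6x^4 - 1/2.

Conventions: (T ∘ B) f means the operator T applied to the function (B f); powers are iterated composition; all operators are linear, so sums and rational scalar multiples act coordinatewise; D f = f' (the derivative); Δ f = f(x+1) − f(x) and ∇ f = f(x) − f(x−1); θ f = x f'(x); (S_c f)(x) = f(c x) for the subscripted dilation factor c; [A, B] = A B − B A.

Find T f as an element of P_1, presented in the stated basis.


S_{-1/2} f = -(3/8)x^4 - 1/2
S_{-1} S_{-1/2} f = -(3/8)x^4 - 1/2
S_{-1} f = -6x^4 - 1/2
S_{-1/2} S_{-1} f = -(3/8)x^4 - 1/2
[S_{-1}, S_{-1/2}] f = 0
θ [S_{-1}, S_{-1/2}] f = 0
∇ θ [S_{-1}, S_{-1/2}] f = 0
D ∇ θ [S_{-1}, S_{-1/2}] f = 0
Δ (D ∘ ∇ ∘ θ) [S_{-1}, S_{-1/2}] f = 0
Δ (Δ ∘ D ∘ ∇ ∘ θ ∘ [S_{-1}, S_{-1/2}]) f = 0

the image equals g(x) = 0


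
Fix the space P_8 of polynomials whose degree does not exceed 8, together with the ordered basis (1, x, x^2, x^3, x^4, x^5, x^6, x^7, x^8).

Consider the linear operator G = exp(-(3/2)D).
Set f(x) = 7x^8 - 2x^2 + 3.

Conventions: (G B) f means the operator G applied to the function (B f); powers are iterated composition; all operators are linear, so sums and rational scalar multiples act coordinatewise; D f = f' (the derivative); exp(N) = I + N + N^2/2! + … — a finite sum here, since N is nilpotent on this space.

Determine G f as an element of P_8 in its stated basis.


g(x) = 7x^8 - 84x^7 + 441x^6 - 1323x^5 + (19845/8)x^4 - (11907/4)x^3 + (35689/16)x^2 - (15213/16)x + 45543/256

order-1 term: -84x^7 + 6x
order-2 term: 441x^6 - 9/2
order-3 term: -1323x^5
order-4 term: (19845/8)x^4
order-5 term: -(11907/4)x^3
order-6 term: (35721/16)x^2
order-7 term: -(15309/16)x
order-8 term: 45927/256
the series for exp(-(3/2)D) f terminates at order 8
exp(-(3/2)D) f = 7x^8 - 84x^7 + 441x^6 - 1323x^5 + (19845/8)x^4 - (11907/4)x^3 + (35689/16)x^2 - (15213/16)x + 45543/256


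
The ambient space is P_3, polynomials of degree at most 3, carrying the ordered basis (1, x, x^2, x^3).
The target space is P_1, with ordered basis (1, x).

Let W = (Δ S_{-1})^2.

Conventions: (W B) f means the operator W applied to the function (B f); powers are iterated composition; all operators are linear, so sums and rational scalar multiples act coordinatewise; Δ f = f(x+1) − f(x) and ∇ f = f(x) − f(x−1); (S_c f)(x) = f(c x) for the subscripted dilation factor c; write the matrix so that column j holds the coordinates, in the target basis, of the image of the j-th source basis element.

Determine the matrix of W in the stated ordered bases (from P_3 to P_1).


image of 1: 0
image of x: 0
image of x^2: -2
image of x^3: -6x
each image's coordinates form column j of the matrix

the matrix is [[0, 0, -2, 0]; [0, 0, 0, -6]] (rows listed top to bottom)


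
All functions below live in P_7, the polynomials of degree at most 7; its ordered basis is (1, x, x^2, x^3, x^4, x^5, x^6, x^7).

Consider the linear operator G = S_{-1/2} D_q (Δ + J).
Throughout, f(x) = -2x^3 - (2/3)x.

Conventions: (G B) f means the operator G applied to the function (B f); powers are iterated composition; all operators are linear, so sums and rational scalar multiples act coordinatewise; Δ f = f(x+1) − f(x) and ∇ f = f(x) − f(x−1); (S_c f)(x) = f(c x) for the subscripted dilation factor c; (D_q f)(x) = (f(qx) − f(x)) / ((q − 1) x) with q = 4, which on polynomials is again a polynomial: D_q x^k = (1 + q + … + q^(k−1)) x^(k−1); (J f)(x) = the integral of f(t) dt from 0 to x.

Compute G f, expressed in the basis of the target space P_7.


Δ f = -6x^2 - 6x - 8/3
J f = -(1/2)x^4 - (1/3)x^2
(Δ + J) f = -(1/2)x^4 - (19/3)x^2 - 6x - 8/3
D_q (Δ + J) f = -(85/2)x^3 - (95/3)x - 6
S_{-1/2} D_q (Δ + J) f = (85/16)x^3 + (95/6)x - 6

the image equals g(x) = (85/16)x^3 + (95/6)x - 6


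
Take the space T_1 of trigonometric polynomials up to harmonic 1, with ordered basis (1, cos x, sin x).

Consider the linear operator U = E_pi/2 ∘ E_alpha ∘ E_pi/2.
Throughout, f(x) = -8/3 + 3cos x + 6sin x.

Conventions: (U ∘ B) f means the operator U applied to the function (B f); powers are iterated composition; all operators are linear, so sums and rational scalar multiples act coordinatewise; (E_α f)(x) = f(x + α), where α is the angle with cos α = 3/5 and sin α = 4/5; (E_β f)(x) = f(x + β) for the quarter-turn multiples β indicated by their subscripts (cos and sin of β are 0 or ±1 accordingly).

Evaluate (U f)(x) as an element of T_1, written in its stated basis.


E_pi/2 f = -8/3 + 6cos x - 3sin x
E_alpha E_pi/2 f = -8/3 + (6/5)cos x - (33/5)sin x
E_pi/2 E_alpha E_pi/2 f = -8/3 - (33/5)cos x - (6/5)sin x

the result is g(x) = -8/3 - (33/5)cos x - (6/5)sin x


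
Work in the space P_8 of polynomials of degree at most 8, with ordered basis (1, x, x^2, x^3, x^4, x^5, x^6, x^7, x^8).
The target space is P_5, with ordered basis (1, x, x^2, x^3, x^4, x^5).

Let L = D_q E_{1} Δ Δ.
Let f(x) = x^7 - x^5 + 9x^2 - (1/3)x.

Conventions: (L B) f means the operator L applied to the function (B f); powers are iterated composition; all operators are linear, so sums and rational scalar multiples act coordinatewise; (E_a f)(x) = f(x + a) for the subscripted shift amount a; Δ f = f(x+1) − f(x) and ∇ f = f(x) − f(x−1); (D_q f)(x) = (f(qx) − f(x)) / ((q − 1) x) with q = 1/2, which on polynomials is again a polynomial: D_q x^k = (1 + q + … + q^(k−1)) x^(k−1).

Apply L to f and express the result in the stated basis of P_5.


Δ f = 7x^6 + 21x^5 + 30x^4 + 25x^3 + 11x^2 + 20x + 26/3
Δ Δ f = 42x^5 + 210x^4 + 470x^3 + 570x^2 + 364x + 114
E_{1} Δ Δ f = 42x^5 + 420x^4 + 1730x^3 + 3660x^2 + 3964x + 1770
D_q E_{1} Δ Δ f = (651/8)x^4 + (1575/2)x^3 + (6055/2)x^2 + 5490x + 3964

g(x) = (651/8)x^4 + (1575/2)x^3 + (6055/2)x^2 + 5490x + 3964


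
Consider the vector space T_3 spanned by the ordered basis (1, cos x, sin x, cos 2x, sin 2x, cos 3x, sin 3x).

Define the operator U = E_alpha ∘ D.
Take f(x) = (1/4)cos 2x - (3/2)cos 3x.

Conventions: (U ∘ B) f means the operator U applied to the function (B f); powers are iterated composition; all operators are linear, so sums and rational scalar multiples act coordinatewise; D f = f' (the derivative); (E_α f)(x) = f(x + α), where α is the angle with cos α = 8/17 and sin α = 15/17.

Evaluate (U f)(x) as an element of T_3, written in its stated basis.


the result is g(x) = -(120/289)cos 2x + (161/578)sin 2x - (4455/9826)cos 3x - (21996/4913)sin 3x

D f = -(1/2)sin 2x + (9/2)sin 3x
E_alpha D f = -(120/289)cos 2x + (161/578)sin 2x - (4455/9826)cos 3x - (21996/4913)sin 3x


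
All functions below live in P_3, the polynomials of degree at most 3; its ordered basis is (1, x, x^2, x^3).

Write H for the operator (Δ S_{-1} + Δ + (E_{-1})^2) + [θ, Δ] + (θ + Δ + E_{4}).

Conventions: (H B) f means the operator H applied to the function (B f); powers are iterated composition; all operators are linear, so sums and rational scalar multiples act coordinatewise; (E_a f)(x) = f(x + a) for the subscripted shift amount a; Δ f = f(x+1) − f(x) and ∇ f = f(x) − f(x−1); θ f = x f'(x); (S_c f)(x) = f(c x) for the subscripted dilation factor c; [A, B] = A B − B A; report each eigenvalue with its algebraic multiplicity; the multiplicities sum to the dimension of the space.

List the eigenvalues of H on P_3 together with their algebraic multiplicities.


λ = 2 (multiplicity 1), λ = 3 (multiplicity 1), λ = 4 (multiplicity 1), λ = 5 (multiplicity 1)

image of 1: 2
image of x: 3x + 2
image of x^2: 4x^2 + 8x + 21
image of x^3: 5x^3 + 6x^2 + 57x + 54
the matrix is upper triangular; its diagonal is (2, 3, 4, 5)
for a triangular matrix the eigenvalues are the diagonal entries, with algebraic multiplicity their repetition count
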